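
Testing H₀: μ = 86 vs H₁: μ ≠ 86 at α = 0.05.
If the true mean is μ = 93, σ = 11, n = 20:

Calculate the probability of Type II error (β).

SE = σ/√n = 11/√20 = 2.4597
Critical values: μ₀ ± z_0.025×SE = 86 ± 1.960×2.4597
Acceptance region: (81.1790, 90.8210)
Under H₁ (μ = 93): z_high = (90.8210 - 93)/2.4597 = -0.8859, z_low = (81.1790 - 93)/2.4597 = -4.8059
β = P(not reject | H₁) = Φ(-0.8859) - Φ(-4.8059) ≈ 0.1878

Answer: β ≈ 0.1878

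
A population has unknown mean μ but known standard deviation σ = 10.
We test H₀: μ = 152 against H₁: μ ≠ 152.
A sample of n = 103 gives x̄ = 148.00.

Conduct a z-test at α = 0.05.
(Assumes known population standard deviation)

Standard error: SE = σ/√n = 10/√103 = 0.9853
z-statistic: z = (x̄ - μ₀)/SE = (148.00 - 152)/0.9853 = -4.0597
Critical value: ±1.960
p-value < 0.0001
Decision: reject H₀

Answer: z = -4.0597, reject H₀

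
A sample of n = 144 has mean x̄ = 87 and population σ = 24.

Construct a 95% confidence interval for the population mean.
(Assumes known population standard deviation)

Answer: (83.0800, 90.9200)

Derivation:
Confidence level: 95%, α = 0.05
z_0.025 = 1.960
SE = σ/√n = 24/√144 = 2.0000
Margin of error = 1.960 × 2.0000 = 3.9200
CI: x̄ ± margin = 87 ± 3.9200
CI: (83.0800, 90.9200)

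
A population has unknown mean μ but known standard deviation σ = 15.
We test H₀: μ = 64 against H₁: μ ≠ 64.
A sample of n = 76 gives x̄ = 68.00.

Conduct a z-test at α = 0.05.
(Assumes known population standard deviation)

Answer: z = 2.3248, reject H₀

Derivation:
Standard error: SE = σ/√n = 15/√76 = 1.7206
z-statistic: z = (x̄ - μ₀)/SE = (68.00 - 64)/1.7206 = 2.3248
Critical value: ±1.960
p-value = 0.0201
Decision: reject H₀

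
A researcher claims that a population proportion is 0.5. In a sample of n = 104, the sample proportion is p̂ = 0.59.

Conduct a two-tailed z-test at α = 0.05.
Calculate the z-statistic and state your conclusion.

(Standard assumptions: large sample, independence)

H₀: p = 0.5, H₁: p ≠ 0.5
Standard error: SE = √(p₀(1-p₀)/n) = √(0.5×0.5/104) = 0.049029
z-statistic: z = (p̂ - p₀)/SE = (0.59 - 0.5)/0.049029 = 1.8356
Critical value: z_0.025 = ±1.960
p-value = 0.0664
Decision: fail to reject H₀ at α = 0.05

Answer: z = 1.8356, fail to reject H₀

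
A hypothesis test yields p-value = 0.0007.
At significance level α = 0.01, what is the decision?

Answer: reject H₀

Derivation:
Compare p-value to α:
0.0007 < 0.01
Decision: reject H₀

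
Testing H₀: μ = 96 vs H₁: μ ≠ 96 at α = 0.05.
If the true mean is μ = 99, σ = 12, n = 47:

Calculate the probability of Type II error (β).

Answer: β ≈ 0.5971

Derivation:
SE = σ/√n = 12/√47 = 1.7504
Critical values: μ₀ ± z_0.025×SE = 96 ± 1.960×1.7504
Acceptance region: (92.5692, 99.4308)
Under H₁ (μ = 99): z_high = (99.4308 - 99)/1.7504 = 0.2461, z_low = (92.5692 - 99)/1.7504 = -3.6739
β = P(not reject | H₁) = Φ(0.2461) - Φ(-3.6739) ≈ 0.5971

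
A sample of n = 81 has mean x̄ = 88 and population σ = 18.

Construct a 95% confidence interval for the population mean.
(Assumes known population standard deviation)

Answer: (84.0800, 91.9200)

Derivation:
Confidence level: 95%, α = 0.05
z_0.025 = 1.960
SE = σ/√n = 18/√81 = 2.0000
Margin of error = 1.960 × 2.0000 = 3.9200
CI: x̄ ± margin = 88 ± 3.9200
CI: (84.0800, 91.9200)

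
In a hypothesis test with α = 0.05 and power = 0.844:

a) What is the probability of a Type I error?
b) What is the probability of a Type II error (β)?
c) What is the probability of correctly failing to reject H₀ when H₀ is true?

a) Type I error probability = α = 0.05
b) Power = P(reject H₀ | H₁ true) = 1 - β = 0.844, so Type II error probability = β = 1 - Power = 0.156
c) P(fail to reject H₀ | H₀ true) = 1 - α = 0.95

Answer: a) 0.05, b) 0.156, c) 0.95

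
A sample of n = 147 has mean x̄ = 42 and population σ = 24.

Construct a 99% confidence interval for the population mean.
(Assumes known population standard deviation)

Answer: (36.9008, 47.0992)

Derivation:
Confidence level: 99%, α = 0.01
z_0.005 = 2.576
SE = σ/√n = 24/√147 = 1.9795
Margin of error = 2.576 × 1.9795 = 5.0992
CI: x̄ ± margin = 42 ± 5.0992
CI: (36.9008, 47.0992)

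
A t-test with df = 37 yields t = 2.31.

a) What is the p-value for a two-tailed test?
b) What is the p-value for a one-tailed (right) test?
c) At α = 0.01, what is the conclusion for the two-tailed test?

Answer: a) 0.0266, b) 0.0133, c) fail to reject H₀

Derivation:
Using t-distribution with df = 37:
a) Two-tailed: p = 2×P(T > 2.31) = 0.0266
b) One-tailed: p = P(T > 2.31) = 0.0133
c) 0.0266 ≥ 0.01, fail to reject H₀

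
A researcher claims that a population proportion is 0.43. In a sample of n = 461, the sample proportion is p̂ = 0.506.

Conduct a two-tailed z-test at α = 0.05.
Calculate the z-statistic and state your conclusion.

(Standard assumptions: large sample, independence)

Answer: z = 3.2960, reject H₀

Derivation:
H₀: p = 0.43, H₁: p ≠ 0.43
Standard error: SE = √(p₀(1-p₀)/n) = √(0.43×0.57/461) = 0.023058
z-statistic: z = (p̂ - p₀)/SE = (0.506 - 0.43)/0.023058 = 3.2960
Critical value: z_0.025 = ±1.960
p-value = 0.0010
Decision: reject H₀ at α = 0.05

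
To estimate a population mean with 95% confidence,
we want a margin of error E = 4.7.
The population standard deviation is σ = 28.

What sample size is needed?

z_0.025 = 1.960
n = (z×σ/E)² = (1.960×28/4.7)²
n = 136.3429
Round up: n = 137

Answer: n = 137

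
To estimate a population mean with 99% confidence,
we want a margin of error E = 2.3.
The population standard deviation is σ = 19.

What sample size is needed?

Answer: n = 453

Derivation:
z_0.005 = 2.576
n = (z×σ/E)² = (2.576×19/2.3)²
n = 452.8384
Round up: n = 453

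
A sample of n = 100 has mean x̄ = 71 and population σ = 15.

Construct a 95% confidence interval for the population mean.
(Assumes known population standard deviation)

Answer: (68.0600, 73.9400)

Derivation:
Confidence level: 95%, α = 0.05
z_0.025 = 1.960
SE = σ/√n = 15/√100 = 1.5000
Margin of error = 1.960 × 1.5000 = 2.9400
CI: x̄ ± margin = 71 ± 2.9400
CI: (68.0600, 73.9400)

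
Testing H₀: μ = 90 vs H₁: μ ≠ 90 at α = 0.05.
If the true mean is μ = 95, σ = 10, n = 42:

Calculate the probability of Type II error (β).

SE = σ/√n = 10/√42 = 1.5430
Critical values: μ₀ ± z_0.025×SE = 90 ± 1.960×1.5430
Acceptance region: (86.9757, 93.0243)
Under H₁ (μ = 95): z_high = (93.0243 - 95)/1.5430 = -1.2804, z_low = (86.9757 - 95)/1.5430 = -5.2005
β = P(not reject | H₁) = Φ(-1.2804) - Φ(-5.2005) ≈ 0.1002

Answer: β ≈ 0.1002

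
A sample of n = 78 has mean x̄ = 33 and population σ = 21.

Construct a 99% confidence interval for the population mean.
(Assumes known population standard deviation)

Confidence level: 99%, α = 0.01
z_0.005 = 2.576
SE = σ/√n = 21/√78 = 2.3778
Margin of error = 2.576 × 2.3778 = 6.1252
CI: x̄ ± margin = 33 ± 6.1252
CI: (26.8748, 39.1252)

Answer: (26.8748, 39.1252)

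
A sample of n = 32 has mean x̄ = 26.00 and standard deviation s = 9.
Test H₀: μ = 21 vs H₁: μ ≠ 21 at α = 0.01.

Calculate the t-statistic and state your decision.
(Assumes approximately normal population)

Answer: t = 3.1427, reject H₀

Derivation:
df = n - 1 = 31
SE = s/√n = 9/√32 = 1.5910
t = (x̄ - μ₀)/SE = (26.00 - 21)/1.5910 = 3.1427
Critical value: t_{0.005,31} = ±2.744
p-value ≈ 0.0037
Decision: reject H₀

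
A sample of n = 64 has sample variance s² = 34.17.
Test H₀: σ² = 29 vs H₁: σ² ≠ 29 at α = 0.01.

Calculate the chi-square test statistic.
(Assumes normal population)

Answer: χ² = 74.2314, fail to reject H₀

Derivation:
df = n - 1 = 63
χ² = (n-1)s²/σ₀² = 63×34.17/29 = 74.2314
Critical values: χ²_{0.995,63} = 37.838, χ²_{0.005,63} = 95.649
Rejection region: χ² < 37.838 or χ² > 95.649
Decision: fail to reject H₀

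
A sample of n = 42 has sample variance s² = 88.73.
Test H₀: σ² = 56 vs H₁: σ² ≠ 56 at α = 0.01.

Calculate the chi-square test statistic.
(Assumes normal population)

df = n - 1 = 41
χ² = (n-1)s²/σ₀² = 41×88.73/56 = 64.9630
Critical values: χ²_{0.995,41} = 21.421, χ²_{0.005,41} = 68.053
Rejection region: χ² < 21.421 or χ² > 68.053
Decision: fail to reject H₀

Answer: χ² = 64.9630, fail to reject H₀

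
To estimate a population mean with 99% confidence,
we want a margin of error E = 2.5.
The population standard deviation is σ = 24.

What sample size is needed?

z_0.005 = 2.576
n = (z×σ/E)² = (2.576×24/2.5)²
n = 611.5531
Round up: n = 612

Answer: n = 612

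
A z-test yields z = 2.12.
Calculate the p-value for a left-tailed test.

For z = 2.12:
p = P(Z < 2.12) = Φ(2.12) = 0.9830

Answer: p-value ≈ 0.9830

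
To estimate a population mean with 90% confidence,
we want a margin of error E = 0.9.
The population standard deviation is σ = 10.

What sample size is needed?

z_0.05 = 1.645
n = (z×σ/E)² = (1.645×10/0.9)²
n = 334.0772
Round up: n = 335

Answer: n = 335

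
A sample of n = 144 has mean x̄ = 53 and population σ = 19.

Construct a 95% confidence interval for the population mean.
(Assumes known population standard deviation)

Answer: (49.8967, 56.1033)

Derivation:
Confidence level: 95%, α = 0.05
z_0.025 = 1.960
SE = σ/√n = 19/√144 = 1.5833
Margin of error = 1.960 × 1.5833 = 3.1033
CI: x̄ ± margin = 53 ± 3.1033
CI: (49.8967, 56.1033)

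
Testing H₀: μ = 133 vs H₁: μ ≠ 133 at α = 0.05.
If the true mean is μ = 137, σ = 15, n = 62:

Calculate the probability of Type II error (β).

SE = σ/√n = 15/√62 = 1.9050
Critical values: μ₀ ± z_0.025×SE = 133 ± 1.960×1.9050
Acceptance region: (129.2662, 136.7338)
Under H₁ (μ = 137): z_high = (136.7338 - 137)/1.9050 = -0.1397, z_low = (129.2662 - 137)/1.9050 = -4.0597
β = P(not reject | H₁) = Φ(-0.1397) - Φ(-4.0597) ≈ 0.4444

Answer: β ≈ 0.4444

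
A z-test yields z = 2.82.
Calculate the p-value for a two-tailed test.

For z = 2.82:
p = 2×P(Z > |2.82|) = 2×(1 - Φ(2.82)) = 0.0048

Answer: p-value ≈ 0.0048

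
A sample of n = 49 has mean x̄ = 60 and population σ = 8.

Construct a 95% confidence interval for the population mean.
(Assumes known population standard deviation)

Confidence level: 95%, α = 0.05
z_0.025 = 1.960
SE = σ/√n = 8/√49 = 1.1429
Margin of error = 1.960 × 1.1429 = 2.2401
CI: x̄ ± margin = 60 ± 2.2401
CI: (57.7599, 62.2401)

Answer: (57.7599, 62.2401)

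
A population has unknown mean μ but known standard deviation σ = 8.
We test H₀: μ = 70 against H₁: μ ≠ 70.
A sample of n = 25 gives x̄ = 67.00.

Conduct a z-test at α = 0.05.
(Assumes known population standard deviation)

Standard error: SE = σ/√n = 8/√25 = 1.6000
z-statistic: z = (x̄ - μ₀)/SE = (67.00 - 70)/1.6000 = -1.8750
Critical value: ±1.960
p-value = 0.0608
Decision: fail to reject H₀

Answer: z = -1.8750, fail to reject H₀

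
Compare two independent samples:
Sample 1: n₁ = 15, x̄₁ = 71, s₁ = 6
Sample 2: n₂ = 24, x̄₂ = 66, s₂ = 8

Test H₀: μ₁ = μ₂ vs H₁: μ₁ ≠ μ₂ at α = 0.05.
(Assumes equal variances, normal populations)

Answer: t = 2.0787, reject H₀

Derivation:
Pooled variance: s²_p = [14×6² + 23×8²]/(37) = 53.4054
s_p = 7.3079
SE = s_p×√(1/n₁ + 1/n₂) = 7.3079×√(1/15 + 1/24) = 2.4053
t = (x̄₁ - x̄₂)/SE = (71 - 66)/2.4053 = 2.0787
df = 37, t-critical = ±2.026
Decision: reject H₀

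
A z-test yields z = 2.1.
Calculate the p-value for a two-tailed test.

For z = 2.1:
p = 2×P(Z > |2.1|) = 2×(1 - Φ(2.1)) = 0.0357

Answer: p-value ≈ 0.0357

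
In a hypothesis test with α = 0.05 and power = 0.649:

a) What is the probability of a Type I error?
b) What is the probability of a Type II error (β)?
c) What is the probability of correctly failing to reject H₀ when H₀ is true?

Answer: a) 0.05, b) 0.351, c) 0.95

Derivation:
a) Type I error probability = α = 0.05
b) Power = P(reject H₀ | H₁ true) = 1 - β = 0.649, so Type II error probability = β = 1 - Power = 0.351
c) P(fail to reject H₀ | H₀ true) = 1 - α = 0.95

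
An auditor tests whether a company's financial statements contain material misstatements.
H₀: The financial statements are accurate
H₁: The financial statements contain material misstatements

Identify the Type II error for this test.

A Type I error (probability α) occurs when we reject a true H₀.
A Type II error (probability β) occurs when we fail to reject a false H₀.

Answer: Failing to detect material misstatements that are actually present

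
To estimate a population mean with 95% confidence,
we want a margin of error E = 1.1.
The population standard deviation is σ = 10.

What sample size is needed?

Answer: n = 318

Derivation:
z_0.025 = 1.960
n = (z×σ/E)² = (1.960×10/1.1)²
n = 317.4876
Round up: n = 318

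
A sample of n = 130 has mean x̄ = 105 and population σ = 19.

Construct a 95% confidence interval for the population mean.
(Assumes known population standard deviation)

Confidence level: 95%, α = 0.05
z_0.025 = 1.960
SE = σ/√n = 19/√130 = 1.6664
Margin of error = 1.960 × 1.6664 = 3.2661
CI: x̄ ± margin = 105 ± 3.2661
CI: (101.7339, 108.2661)

Answer: (101.7339, 108.2661)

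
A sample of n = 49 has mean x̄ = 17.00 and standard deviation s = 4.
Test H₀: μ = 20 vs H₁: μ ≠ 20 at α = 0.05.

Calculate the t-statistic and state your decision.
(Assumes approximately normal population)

Answer: t = -5.2503, reject H₀

Derivation:
df = n - 1 = 48
SE = s/√n = 4/√49 = 0.5714
t = (x̄ - μ₀)/SE = (17.00 - 20)/0.5714 = -5.2503
Critical value: t_{0.025,48} = ±2.011
p-value < 0.0001
Decision: reject H₀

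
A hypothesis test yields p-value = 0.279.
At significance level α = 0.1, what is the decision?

Answer: fail to reject H₀

Derivation:
Compare p-value to α:
0.279 ≥ 0.1
Decision: fail to reject H₀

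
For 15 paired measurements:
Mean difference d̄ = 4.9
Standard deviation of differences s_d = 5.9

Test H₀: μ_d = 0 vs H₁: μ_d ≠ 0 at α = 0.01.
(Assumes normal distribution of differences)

df = n - 1 = 14
SE = s_d/√n = 5.9/√15 = 1.5234
t = d̄/SE = 4.9/1.5234 = 3.2165
Critical value: t_{0.005,14} = ±2.977
p-value ≈ 0.0062
Decision: reject H₀

Answer: t = 3.2165, reject H₀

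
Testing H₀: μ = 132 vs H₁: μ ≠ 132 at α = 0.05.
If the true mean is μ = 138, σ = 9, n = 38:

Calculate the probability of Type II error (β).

SE = σ/√n = 9/√38 = 1.4600
Critical values: μ₀ ± z_0.025×SE = 132 ± 1.960×1.4600
Acceptance region: (129.1384, 134.8616)
Under H₁ (μ = 138): z_high = (134.8616 - 138)/1.4600 = -2.1496, z_low = (129.1384 - 138)/1.4600 = -6.0696
β = P(not reject | H₁) = Φ(-2.1496) - Φ(-6.0696) ≈ 0.0158

Answer: β ≈ 0.0158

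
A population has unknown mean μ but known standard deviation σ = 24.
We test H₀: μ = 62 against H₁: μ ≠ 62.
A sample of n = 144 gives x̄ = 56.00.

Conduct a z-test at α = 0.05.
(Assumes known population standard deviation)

Answer: z = -3.0000, reject H₀

Derivation:
Standard error: SE = σ/√n = 24/√144 = 2.0000
z-statistic: z = (x̄ - μ₀)/SE = (56.00 - 62)/2.0000 = -3.0000
Critical value: ±1.960
p-value = 0.0027
Decision: reject H₀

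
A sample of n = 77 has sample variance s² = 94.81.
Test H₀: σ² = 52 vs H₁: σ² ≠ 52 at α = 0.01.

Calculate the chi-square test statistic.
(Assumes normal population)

df = n - 1 = 76
χ² = (n-1)s²/σ₀² = 76×94.81/52 = 138.5685
Critical values: χ²_{0.995,76} = 47.997, χ²_{0.005,76} = 111.495
Rejection region: χ² < 47.997 or χ² > 111.495
Decision: reject H₀

Answer: χ² = 138.5685, reject H₀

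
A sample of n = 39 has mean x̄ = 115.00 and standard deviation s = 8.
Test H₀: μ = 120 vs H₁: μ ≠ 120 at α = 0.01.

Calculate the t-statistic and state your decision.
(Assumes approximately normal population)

df = n - 1 = 38
SE = s/√n = 8/√39 = 1.2810
t = (x̄ - μ₀)/SE = (115.00 - 120)/1.2810 = -3.9032
Critical value: t_{0.005,38} = ±2.712
p-value ≈ 0.0004
Decision: reject H₀

Answer: t = -3.9032, reject H₀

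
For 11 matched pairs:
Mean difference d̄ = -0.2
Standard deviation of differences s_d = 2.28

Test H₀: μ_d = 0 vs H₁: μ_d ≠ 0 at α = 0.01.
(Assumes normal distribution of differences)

Answer: t = -0.2910, fail to reject H₀

Derivation:
df = n - 1 = 10
SE = s_d/√n = 2.28/√11 = 0.6874
t = d̄/SE = -0.2/0.6874 = -0.2910
Critical value: t_{0.005,10} = ±3.169
p-value ≈ 0.7770
Decision: fail to reject H₀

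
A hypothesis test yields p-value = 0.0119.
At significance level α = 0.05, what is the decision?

Answer: reject H₀

Derivation:
Compare p-value to α:
0.0119 < 0.05
Decision: reject H₀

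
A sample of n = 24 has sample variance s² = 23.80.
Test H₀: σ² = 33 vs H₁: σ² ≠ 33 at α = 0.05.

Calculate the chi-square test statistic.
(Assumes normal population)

df = n - 1 = 23
χ² = (n-1)s²/σ₀² = 23×23.80/33 = 16.5879
Critical values: χ²_{0.975,23} = 11.689, χ²_{0.025,23} = 38.076
Rejection region: χ² < 11.689 or χ² > 38.076
Decision: fail to reject H₀

Answer: χ² = 16.5879, fail to reject H₀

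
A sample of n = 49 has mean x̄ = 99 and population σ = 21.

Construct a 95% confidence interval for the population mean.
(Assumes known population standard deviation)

Confidence level: 95%, α = 0.05
z_0.025 = 1.960
SE = σ/√n = 21/√49 = 3.0000
Margin of error = 1.960 × 3.0000 = 5.8800
CI: x̄ ± margin = 99 ± 5.8800
CI: (93.1200, 104.8800)

Answer: (93.1200, 104.8800)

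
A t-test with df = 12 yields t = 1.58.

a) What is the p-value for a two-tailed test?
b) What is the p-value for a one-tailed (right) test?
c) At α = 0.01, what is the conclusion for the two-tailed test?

Answer: a) 0.1401, b) 0.0700, c) fail to reject H₀

Derivation:
Using t-distribution with df = 12:
a) Two-tailed: p = 2×P(T > 1.58) = 0.1401
b) One-tailed: p = P(T > 1.58) = 0.0700
c) 0.1401 ≥ 0.01, fail to reject H₀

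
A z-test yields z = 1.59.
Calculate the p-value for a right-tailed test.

For z = 1.59:
p = P(Z > 1.59) = 1 - Φ(1.59) = 0.0559

Answer: p-value ≈ 0.0559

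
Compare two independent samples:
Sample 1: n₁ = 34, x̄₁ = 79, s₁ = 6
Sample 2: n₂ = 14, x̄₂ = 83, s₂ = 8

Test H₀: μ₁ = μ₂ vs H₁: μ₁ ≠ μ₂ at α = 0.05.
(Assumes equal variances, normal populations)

Pooled variance: s²_p = [33×6² + 13×8²]/(46) = 43.9130
s_p = 6.6267
SE = s_p×√(1/n₁ + 1/n₂) = 6.6267×√(1/34 + 1/14) = 2.1043
t = (x̄₁ - x̄₂)/SE = (79 - 83)/2.1043 = -1.9009
df = 46, t-critical = ±2.013
Decision: fail to reject H₀

Answer: t = -1.9009, fail to reject H₀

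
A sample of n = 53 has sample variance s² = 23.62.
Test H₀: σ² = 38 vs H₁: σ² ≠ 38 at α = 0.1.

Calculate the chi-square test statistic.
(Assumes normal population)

df = n - 1 = 52
χ² = (n-1)s²/σ₀² = 52×23.62/38 = 32.3221
Critical values: χ²_{0.95,52} = 36.437, χ²_{0.05,52} = 69.832
Rejection region: χ² < 36.437 or χ² > 69.832
Decision: reject H₀

Answer: χ² = 32.3221, reject H₀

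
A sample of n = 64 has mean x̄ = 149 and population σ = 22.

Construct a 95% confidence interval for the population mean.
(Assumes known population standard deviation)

Answer: (143.6100, 154.3900)

Derivation:
Confidence level: 95%, α = 0.05
z_0.025 = 1.960
SE = σ/√n = 22/√64 = 2.7500
Margin of error = 1.960 × 2.7500 = 5.3900
CI: x̄ ± margin = 149 ± 5.3900
CI: (143.6100, 154.3900)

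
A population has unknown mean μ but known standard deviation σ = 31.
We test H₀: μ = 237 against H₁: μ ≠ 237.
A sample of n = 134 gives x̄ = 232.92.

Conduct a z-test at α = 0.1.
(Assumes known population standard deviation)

Answer: z = -1.5235, fail to reject H₀

Derivation:
Standard error: SE = σ/√n = 31/√134 = 2.6780
z-statistic: z = (x̄ - μ₀)/SE = (232.92 - 237)/2.6780 = -1.5235
Critical value: ±1.645
p-value = 0.1276
Decision: fail to reject H₀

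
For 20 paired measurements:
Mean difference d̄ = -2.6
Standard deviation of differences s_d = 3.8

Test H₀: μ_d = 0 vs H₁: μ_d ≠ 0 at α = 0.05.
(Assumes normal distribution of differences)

Answer: t = -3.0599, reject H₀

Derivation:
df = n - 1 = 19
SE = s_d/√n = 3.8/√20 = 0.8497
t = d̄/SE = -2.6/0.8497 = -3.0599
Critical value: t_{0.025,19} = ±2.093
p-value ≈ 0.0064
Decision: reject H₀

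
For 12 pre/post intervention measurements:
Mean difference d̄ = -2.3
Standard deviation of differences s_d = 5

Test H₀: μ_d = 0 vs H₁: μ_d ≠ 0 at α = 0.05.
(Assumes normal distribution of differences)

Answer: t = -1.5935, fail to reject H₀

Derivation:
df = n - 1 = 11
SE = s_d/√n = 5/√12 = 1.4434
t = d̄/SE = -2.3/1.4434 = -1.5935
Critical value: t_{0.025,11} = ±2.201
p-value ≈ 0.1394
Decision: fail to reject H₀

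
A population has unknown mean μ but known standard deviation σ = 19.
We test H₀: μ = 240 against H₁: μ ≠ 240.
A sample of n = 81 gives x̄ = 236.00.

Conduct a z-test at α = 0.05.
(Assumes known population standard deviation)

Standard error: SE = σ/√n = 19/√81 = 2.1111
z-statistic: z = (x̄ - μ₀)/SE = (236.00 - 240)/2.1111 = -1.8947
Critical value: ±1.960
p-value = 0.0581
Decision: fail to reject H₀

Answer: z = -1.8947, fail to reject H₀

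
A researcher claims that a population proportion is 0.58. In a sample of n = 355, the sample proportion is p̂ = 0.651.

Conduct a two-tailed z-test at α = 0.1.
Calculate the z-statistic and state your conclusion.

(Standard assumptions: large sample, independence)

Answer: z = 2.7104, reject H₀

Derivation:
H₀: p = 0.58, H₁: p ≠ 0.58
Standard error: SE = √(p₀(1-p₀)/n) = √(0.58×0.42/355) = 0.026195
z-statistic: z = (p̂ - p₀)/SE = (0.651 - 0.58)/0.026195 = 2.7104
Critical value: z_0.05 = ±1.645
p-value = 0.0067
Decision: reject H₀ at α = 0.1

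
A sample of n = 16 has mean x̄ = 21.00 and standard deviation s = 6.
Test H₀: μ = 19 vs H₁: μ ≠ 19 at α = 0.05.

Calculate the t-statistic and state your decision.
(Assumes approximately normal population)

Answer: t = 1.3333, fail to reject H₀

Derivation:
df = n - 1 = 15
SE = s/√n = 6/√16 = 1.5000
t = (x̄ - μ₀)/SE = (21.00 - 19)/1.5000 = 1.3333
Critical value: t_{0.025,15} = ±2.131
p-value ≈ 0.2023
Decision: fail to reject H₀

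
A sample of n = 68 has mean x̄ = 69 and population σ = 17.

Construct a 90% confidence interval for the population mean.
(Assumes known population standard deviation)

Confidence level: 90%, α = 0.1
z_0.05 = 1.645
SE = σ/√n = 17/√68 = 2.0616
Margin of error = 1.645 × 2.0616 = 3.3913
CI: x̄ ± margin = 69 ± 3.3913
CI: (65.6087, 72.3913)

Answer: (65.6087, 72.3913)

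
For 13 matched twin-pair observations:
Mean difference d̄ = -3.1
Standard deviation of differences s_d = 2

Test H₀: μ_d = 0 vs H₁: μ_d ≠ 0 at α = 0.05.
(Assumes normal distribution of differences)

Answer: t = -5.5886, reject H₀

Derivation:
df = n - 1 = 12
SE = s_d/√n = 2/√13 = 0.5547
t = d̄/SE = -3.1/0.5547 = -5.5886
Critical value: t_{0.025,12} = ±2.179
p-value ≈ 0.0001
Decision: reject H₀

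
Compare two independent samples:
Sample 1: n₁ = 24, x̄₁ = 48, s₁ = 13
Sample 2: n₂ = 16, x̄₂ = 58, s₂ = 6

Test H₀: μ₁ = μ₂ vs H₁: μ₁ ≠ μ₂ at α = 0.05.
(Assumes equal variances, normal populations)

Answer: t = -2.8706, reject H₀

Derivation:
Pooled variance: s²_p = [23×13² + 15×6²]/(38) = 116.5000
s_p = 10.7935
SE = s_p×√(1/n₁ + 1/n₂) = 10.7935×√(1/24 + 1/16) = 3.4836
t = (x̄₁ - x̄₂)/SE = (48 - 58)/3.4836 = -2.8706
df = 38, t-critical = ±2.024
Decision: reject H₀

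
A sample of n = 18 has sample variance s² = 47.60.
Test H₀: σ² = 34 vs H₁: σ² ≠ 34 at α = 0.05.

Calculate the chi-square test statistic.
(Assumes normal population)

Answer: χ² = 23.8000, fail to reject H₀

Derivation:
df = n - 1 = 17
χ² = (n-1)s²/σ₀² = 17×47.60/34 = 23.8000
Critical values: χ²_{0.975,17} = 7.564, χ²_{0.025,17} = 30.191
Rejection region: χ² < 7.564 or χ² > 30.191
Decision: fail to reject H₀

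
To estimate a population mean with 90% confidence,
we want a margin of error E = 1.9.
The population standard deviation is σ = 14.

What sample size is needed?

Answer: n = 147

Derivation:
z_0.05 = 1.645
n = (z×σ/E)² = (1.645×14/1.9)²
n = 146.9199
Round up: n = 147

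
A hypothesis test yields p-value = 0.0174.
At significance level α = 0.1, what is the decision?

Compare p-value to α:
0.0174 < 0.1
Decision: reject H₀

Answer: reject H₀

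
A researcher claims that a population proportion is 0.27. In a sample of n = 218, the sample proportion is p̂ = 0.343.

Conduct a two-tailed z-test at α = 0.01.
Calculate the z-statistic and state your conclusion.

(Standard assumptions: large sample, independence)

H₀: p = 0.27, H₁: p ≠ 0.27
Standard error: SE = √(p₀(1-p₀)/n) = √(0.27×0.73/218) = 0.030069
z-statistic: z = (p̂ - p₀)/SE = (0.343 - 0.27)/0.030069 = 2.4277
Critical value: z_0.005 = ±2.576
p-value = 0.0152
Decision: fail to reject H₀ at α = 0.01

Answer: z = 2.4277, fail to reject H₀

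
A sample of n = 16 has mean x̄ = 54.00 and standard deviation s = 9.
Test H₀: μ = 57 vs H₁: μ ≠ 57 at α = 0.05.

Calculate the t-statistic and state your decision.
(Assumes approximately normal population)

Answer: t = -1.3333, fail to reject H₀

Derivation:
df = n - 1 = 15
SE = s/√n = 9/√16 = 2.2500
t = (x̄ - μ₀)/SE = (54.00 - 57)/2.2500 = -1.3333
Critical value: t_{0.025,15} = ±2.131
p-value ≈ 0.2023
Decision: fail to reject H₀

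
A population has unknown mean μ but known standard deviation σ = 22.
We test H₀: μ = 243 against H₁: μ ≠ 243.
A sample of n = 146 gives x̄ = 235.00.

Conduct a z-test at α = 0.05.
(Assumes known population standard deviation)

Standard error: SE = σ/√n = 22/√146 = 1.8207
z-statistic: z = (x̄ - μ₀)/SE = (235.00 - 243)/1.8207 = -4.3939
Critical value: ±1.960
p-value < 0.0001
Decision: reject H₀

Answer: z = -4.3939, reject H₀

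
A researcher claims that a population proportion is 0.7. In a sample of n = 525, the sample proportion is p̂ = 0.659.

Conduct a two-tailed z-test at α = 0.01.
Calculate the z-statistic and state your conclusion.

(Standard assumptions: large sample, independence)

Answer: z = -2.0500, fail to reject H₀

Derivation:
H₀: p = 0.7, H₁: p ≠ 0.7
Standard error: SE = √(p₀(1-p₀)/n) = √(0.7×0.3/525) = 0.020000
z-statistic: z = (p̂ - p₀)/SE = (0.659 - 0.7)/0.020000 = -2.0500
Critical value: z_0.005 = ±2.576
p-value = 0.0404
Decision: fail to reject H₀ at α = 0.01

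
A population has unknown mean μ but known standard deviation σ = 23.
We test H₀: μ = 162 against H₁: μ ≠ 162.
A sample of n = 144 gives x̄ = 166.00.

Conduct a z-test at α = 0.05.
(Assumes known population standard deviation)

Answer: z = 2.0869, reject H₀

Derivation:
Standard error: SE = σ/√n = 23/√144 = 1.9167
z-statistic: z = (x̄ - μ₀)/SE = (166.00 - 162)/1.9167 = 2.0869
Critical value: ±1.960
p-value = 0.0369
Decision: reject H₀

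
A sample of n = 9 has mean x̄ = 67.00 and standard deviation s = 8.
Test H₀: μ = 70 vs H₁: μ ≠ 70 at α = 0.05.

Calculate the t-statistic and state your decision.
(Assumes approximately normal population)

Answer: t = -1.1250, fail to reject H₀

Derivation:
df = n - 1 = 8
SE = s/√n = 8/√9 = 2.6667
t = (x̄ - μ₀)/SE = (67.00 - 70)/2.6667 = -1.1250
Critical value: t_{0.025,8} = ±2.306
p-value ≈ 0.2932
Decision: fail to reject H₀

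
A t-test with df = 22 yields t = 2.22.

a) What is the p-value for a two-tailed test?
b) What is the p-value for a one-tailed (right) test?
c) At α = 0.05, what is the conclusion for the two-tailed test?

Answer: a) 0.0370, b) 0.0185, c) reject H₀

Derivation:
Using t-distribution with df = 22:
a) Two-tailed: p = 2×P(T > 2.22) = 0.0370
b) One-tailed: p = P(T > 2.22) = 0.0185
c) 0.0370 < 0.05, reject H₀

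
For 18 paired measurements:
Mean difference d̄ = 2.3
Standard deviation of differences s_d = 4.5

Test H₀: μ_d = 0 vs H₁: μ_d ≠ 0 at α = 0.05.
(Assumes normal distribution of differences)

Answer: t = 2.1684, reject H₀

Derivation:
df = n - 1 = 17
SE = s_d/√n = 4.5/√18 = 1.0607
t = d̄/SE = 2.3/1.0607 = 2.1684
Critical value: t_{0.025,17} = ±2.110
p-value ≈ 0.0446
Decision: reject H₀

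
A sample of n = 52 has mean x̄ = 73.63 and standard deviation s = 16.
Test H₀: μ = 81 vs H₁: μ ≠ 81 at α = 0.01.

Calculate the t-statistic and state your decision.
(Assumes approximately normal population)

df = n - 1 = 51
SE = s/√n = 16/√52 = 2.2188
t = (x̄ - μ₀)/SE = (73.63 - 81)/2.2188 = -3.3216
Critical value: t_{0.005,51} = ±2.676
p-value ≈ 0.0017
Decision: reject H₀

Answer: t = -3.3216, reject H₀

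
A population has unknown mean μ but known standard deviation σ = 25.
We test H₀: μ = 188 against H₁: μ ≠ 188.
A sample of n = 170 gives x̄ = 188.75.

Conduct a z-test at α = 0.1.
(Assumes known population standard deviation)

Answer: z = 0.3912, fail to reject H₀

Derivation:
Standard error: SE = σ/√n = 25/√170 = 1.9174
z-statistic: z = (x̄ - μ₀)/SE = (188.75 - 188)/1.9174 = 0.3912
Critical value: ±1.645
p-value = 0.6956
Decision: fail to reject H₀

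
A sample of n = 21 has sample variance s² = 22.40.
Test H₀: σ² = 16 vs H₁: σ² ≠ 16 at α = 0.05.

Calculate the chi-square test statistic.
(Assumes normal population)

Answer: χ² = 28.0000, fail to reject H₀

Derivation:
df = n - 1 = 20
χ² = (n-1)s²/σ₀² = 20×22.40/16 = 28.0000
Critical values: χ²_{0.975,20} = 9.591, χ²_{0.025,20} = 34.170
Rejection region: χ² < 9.591 or χ² > 34.170
Decision: fail to reject H₀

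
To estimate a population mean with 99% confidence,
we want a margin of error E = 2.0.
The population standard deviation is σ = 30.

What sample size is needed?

Answer: n = 1494

Derivation:
z_0.005 = 2.576
n = (z×σ/E)² = (2.576×30/2.0)²
n = 1493.0496
Round up: n = 1494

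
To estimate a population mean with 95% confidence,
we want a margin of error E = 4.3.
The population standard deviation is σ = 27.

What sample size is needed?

Answer: n = 152

Derivation:
z_0.025 = 1.960
n = (z×σ/E)² = (1.960×27/4.3)²
n = 151.4617
Round up: n = 152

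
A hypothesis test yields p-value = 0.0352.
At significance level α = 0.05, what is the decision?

Answer: reject H₀

Derivation:
Compare p-value to α:
0.0352 < 0.05
Decision: reject H₀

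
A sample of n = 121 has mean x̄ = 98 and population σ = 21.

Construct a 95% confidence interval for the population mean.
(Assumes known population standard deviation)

Confidence level: 95%, α = 0.05
z_0.025 = 1.960
SE = σ/√n = 21/√121 = 1.9091
Margin of error = 1.960 × 1.9091 = 3.7418
CI: x̄ ± margin = 98 ± 3.7418
CI: (94.2582, 101.7418)

Answer: (94.2582, 101.7418)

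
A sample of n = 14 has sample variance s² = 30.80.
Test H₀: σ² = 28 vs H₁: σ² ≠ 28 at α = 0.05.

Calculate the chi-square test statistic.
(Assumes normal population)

df = n - 1 = 13
χ² = (n-1)s²/σ₀² = 13×30.80/28 = 14.3000
Critical values: χ²_{0.975,13} = 5.009, χ²_{0.025,13} = 24.736
Rejection region: χ² < 5.009 or χ² > 24.736
Decision: fail to reject H₀

Answer: χ² = 14.3000, fail to reject H₀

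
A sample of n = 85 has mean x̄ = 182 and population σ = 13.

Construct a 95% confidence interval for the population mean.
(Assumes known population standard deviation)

Confidence level: 95%, α = 0.05
z_0.025 = 1.960
SE = σ/√n = 13/√85 = 1.4100
Margin of error = 1.960 × 1.4100 = 2.7636
CI: x̄ ± margin = 182 ± 2.7636
CI: (179.2364, 184.7636)

Answer: (179.2364, 184.7636)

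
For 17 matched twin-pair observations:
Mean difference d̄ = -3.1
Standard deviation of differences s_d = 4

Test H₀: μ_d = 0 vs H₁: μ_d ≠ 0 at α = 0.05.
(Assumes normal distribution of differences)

df = n - 1 = 16
SE = s_d/√n = 4/√17 = 0.9701
t = d̄/SE = -3.1/0.9701 = -3.1955
Critical value: t_{0.025,16} = ±2.120
p-value ≈ 0.0056
Decision: reject H₀

Answer: t = -3.1955, reject H₀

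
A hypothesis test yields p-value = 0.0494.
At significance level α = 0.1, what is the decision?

Answer: reject H₀

Derivation:
Compare p-value to α:
0.0494 < 0.1
Decision: reject H₀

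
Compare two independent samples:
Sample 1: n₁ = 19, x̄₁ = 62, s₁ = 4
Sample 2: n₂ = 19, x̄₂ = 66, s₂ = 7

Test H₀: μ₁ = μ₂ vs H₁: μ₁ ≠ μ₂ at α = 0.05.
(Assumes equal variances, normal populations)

Answer: t = -2.1626, reject H₀

Derivation:
Pooled variance: s²_p = [18×4² + 18×7²]/(36) = 32.5000
s_p = 5.7009
SE = s_p×√(1/n₁ + 1/n₂) = 5.7009×√(1/19 + 1/19) = 1.8496
t = (x̄₁ - x̄₂)/SE = (62 - 66)/1.8496 = -2.1626
df = 36, t-critical = ±2.028
Decision: reject H₀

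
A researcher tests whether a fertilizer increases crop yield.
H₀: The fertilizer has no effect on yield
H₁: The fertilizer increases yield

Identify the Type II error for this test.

Answer: Failing to recommend an effective fertilizer

Derivation:
Type I error: rejecting H₀ when it is actually true (false positive).
Type II error: failing to reject H₀ when H₁ is actually true (false negative).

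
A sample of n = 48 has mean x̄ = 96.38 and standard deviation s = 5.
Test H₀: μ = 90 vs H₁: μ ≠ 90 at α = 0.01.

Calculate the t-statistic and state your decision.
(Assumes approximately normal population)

Answer: t = 8.8402, reject H₀

Derivation:
df = n - 1 = 47
SE = s/√n = 5/√48 = 0.7217
t = (x̄ - μ₀)/SE = (96.38 - 90)/0.7217 = 8.8402
Critical value: t_{0.005,47} = ±2.685
p-value < 0.0001
Decision: reject H₀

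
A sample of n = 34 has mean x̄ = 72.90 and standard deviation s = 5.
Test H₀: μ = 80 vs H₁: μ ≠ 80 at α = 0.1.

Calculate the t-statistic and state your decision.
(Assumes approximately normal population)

df = n - 1 = 33
SE = s/√n = 5/√34 = 0.8575
t = (x̄ - μ₀)/SE = (72.90 - 80)/0.8575 = -8.2799
Critical value: t_{0.05,33} = ±1.692
p-value < 0.0001
Decision: reject H₀

Answer: t = -8.2799, reject H₀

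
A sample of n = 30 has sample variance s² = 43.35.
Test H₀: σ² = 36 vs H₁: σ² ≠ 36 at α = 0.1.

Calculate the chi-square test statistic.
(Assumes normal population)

Answer: χ² = 34.9208, fail to reject H₀

Derivation:
df = n - 1 = 29
χ² = (n-1)s²/σ₀² = 29×43.35/36 = 34.9208
Critical values: χ²_{0.95,29} = 17.708, χ²_{0.05,29} = 42.557
Rejection region: χ² < 17.708 or χ² > 42.557
Decision: fail to reject H₀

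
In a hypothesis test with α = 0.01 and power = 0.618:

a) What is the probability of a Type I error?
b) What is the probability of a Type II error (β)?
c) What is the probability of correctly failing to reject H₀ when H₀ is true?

Answer: a) 0.01, b) 0.382, c) 0.99

Derivation:
a) Type I error probability = α = 0.01
b) Power = P(reject H₀ | H₁ true) = 1 - β = 0.618, so Type II error probability = β = 1 - Power = 0.382
c) P(fail to reject H₀ | H₀ true) = 1 - α = 0.99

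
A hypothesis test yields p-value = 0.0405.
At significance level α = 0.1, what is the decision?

Answer: reject H₀

Derivation:
Compare p-value to α:
0.0405 < 0.1
Decision: reject H₀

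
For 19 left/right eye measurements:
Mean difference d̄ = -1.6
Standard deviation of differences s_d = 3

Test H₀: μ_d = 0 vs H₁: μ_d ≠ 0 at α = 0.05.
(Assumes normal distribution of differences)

Answer: t = -2.3249, reject H₀

Derivation:
df = n - 1 = 18
SE = s_d/√n = 3/√19 = 0.6882
t = d̄/SE = -1.6/0.6882 = -2.3249
Critical value: t_{0.025,18} = ±2.101
p-value ≈ 0.0320
Decision: reject H₀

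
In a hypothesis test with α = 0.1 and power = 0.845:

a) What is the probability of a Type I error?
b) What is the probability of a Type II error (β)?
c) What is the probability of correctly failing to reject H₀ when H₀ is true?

Answer: a) 0.1, b) 0.155, c) 0.9

Derivation:
a) Type I error probability = α = 0.1
b) Power = P(reject H₀ | H₁ true) = 1 - β = 0.845, so Type II error probability = β = 1 - Power = 0.155
c) P(fail to reject H₀ | H₀ true) = 1 - α = 0.9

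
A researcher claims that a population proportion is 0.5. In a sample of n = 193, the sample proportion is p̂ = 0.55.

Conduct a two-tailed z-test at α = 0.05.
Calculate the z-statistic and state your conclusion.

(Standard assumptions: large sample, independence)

Answer: z = 1.3892, fail to reject H₀

Derivation:
H₀: p = 0.5, H₁: p ≠ 0.5
Standard error: SE = √(p₀(1-p₀)/n) = √(0.5×0.5/193) = 0.035991
z-statistic: z = (p̂ - p₀)/SE = (0.55 - 0.5)/0.035991 = 1.3892
Critical value: z_0.025 = ±1.960
p-value = 0.1648
Decision: fail to reject H₀ at α = 0.05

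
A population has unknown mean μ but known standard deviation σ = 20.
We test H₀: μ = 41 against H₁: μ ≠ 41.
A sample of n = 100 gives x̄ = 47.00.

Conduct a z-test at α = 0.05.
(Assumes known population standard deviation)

Answer: z = 3.0000, reject H₀

Derivation:
Standard error: SE = σ/√n = 20/√100 = 2.0000
z-statistic: z = (x̄ - μ₀)/SE = (47.00 - 41)/2.0000 = 3.0000
Critical value: ±1.960
p-value = 0.0027
Decision: reject H₀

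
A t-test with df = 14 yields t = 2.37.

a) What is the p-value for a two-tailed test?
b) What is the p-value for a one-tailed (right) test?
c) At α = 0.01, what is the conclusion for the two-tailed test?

Answer: a) 0.0327, b) 0.0163, c) fail to reject H₀

Derivation:
Using t-distribution with df = 14:
a) Two-tailed: p = 2×P(T > 2.37) = 0.0327
b) One-tailed: p = P(T > 2.37) = 0.0163
c) 0.0327 ≥ 0.01, fail to reject H₀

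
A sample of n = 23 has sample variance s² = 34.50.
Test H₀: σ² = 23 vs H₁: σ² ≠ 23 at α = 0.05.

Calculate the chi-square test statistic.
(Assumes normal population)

df = n - 1 = 22
χ² = (n-1)s²/σ₀² = 22×34.50/23 = 33.0000
Critical values: χ²_{0.975,22} = 10.982, χ²_{0.025,22} = 36.781
Rejection region: χ² < 10.982 or χ² > 36.781
Decision: fail to reject H₀

Answer: χ² = 33.0000, fail to reject H₀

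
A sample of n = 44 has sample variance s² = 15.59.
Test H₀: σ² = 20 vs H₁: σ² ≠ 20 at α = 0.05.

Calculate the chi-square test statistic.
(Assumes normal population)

df = n - 1 = 43
χ² = (n-1)s²/σ₀² = 43×15.59/20 = 33.5185
Critical values: χ²_{0.975,43} = 26.785, χ²_{0.025,43} = 62.990
Rejection region: χ² < 26.785 or χ² > 62.990
Decision: fail to reject H₀

Answer: χ² = 33.5185, fail to reject H₀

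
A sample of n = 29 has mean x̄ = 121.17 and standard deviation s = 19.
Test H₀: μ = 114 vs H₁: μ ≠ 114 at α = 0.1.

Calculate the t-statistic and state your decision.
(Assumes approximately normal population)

df = n - 1 = 28
SE = s/√n = 19/√29 = 3.5282
t = (x̄ - μ₀)/SE = (121.17 - 114)/3.5282 = 2.0322
Critical value: t_{0.05,28} = ±1.701
p-value ≈ 0.0517
Decision: reject H₀

Answer: t = 2.0322, reject H₀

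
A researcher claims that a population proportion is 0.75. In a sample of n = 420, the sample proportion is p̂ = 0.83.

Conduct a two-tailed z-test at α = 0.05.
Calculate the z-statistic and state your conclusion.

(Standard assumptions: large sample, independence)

Answer: z = 3.7863, reject H₀

Derivation:
H₀: p = 0.75, H₁: p ≠ 0.75
Standard error: SE = √(p₀(1-p₀)/n) = √(0.75×0.25/420) = 0.021129
z-statistic: z = (p̂ - p₀)/SE = (0.83 - 0.75)/0.021129 = 3.7863
Critical value: z_0.025 = ±1.960
p-value = 0.0002
Decision: reject H₀ at α = 0.05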